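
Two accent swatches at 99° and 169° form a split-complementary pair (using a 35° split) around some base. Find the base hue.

314°

The accents sit 35° either side of the complement, so the complement is their short-arc midpoint on the wheel.
Short-arc midpoint of 99° and 169°: 134°.
Base is 180° from the complement: 134 − 180 = -46 → -46 + 360 = 314°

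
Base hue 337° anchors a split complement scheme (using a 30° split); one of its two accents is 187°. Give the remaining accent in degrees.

127°

Split-complementary hues sit 30° either side of the complement.
Complement of the base 337°: 337 + 180 = 517 → 517 − 360 = 157°
The given accent 187° is 30° one side of 157°; the other accent sits 30° the other side: 157 − 30 = 127°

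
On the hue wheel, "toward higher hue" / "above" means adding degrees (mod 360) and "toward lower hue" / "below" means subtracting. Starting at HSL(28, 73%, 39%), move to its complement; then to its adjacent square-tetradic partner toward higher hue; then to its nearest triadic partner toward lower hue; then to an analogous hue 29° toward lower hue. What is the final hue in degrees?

149°

+180° (complement): 28 + 180 = 208°
+90° (square ↑): 208 + 90 = 298°
−120° (triadic ↓): 298 − 120 = 178°
−29° (analog 29° ↓): 178 − 29 = 149°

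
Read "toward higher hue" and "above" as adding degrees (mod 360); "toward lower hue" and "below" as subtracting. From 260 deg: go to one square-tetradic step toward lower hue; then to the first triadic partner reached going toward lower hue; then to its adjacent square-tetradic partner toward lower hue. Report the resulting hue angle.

−90° (square ↓): 260 − 90 = 170°
−120° (triadic ↓): 170 − 120 = 50°
−90° (square ↓): 50 − 90 = -40 → -40 + 360 = 320°

320°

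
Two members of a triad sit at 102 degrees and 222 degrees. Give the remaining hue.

342°

A triad spaces three hues 120° apart.
The full set is {102°, 222°, 342°}.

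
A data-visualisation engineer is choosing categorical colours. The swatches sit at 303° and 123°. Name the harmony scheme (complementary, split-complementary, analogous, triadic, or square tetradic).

Sort the hues: 123°, 303°.
Successive gaps around the wheel: 180°, 180°.
Two hues 180° apart are complementary.

complementary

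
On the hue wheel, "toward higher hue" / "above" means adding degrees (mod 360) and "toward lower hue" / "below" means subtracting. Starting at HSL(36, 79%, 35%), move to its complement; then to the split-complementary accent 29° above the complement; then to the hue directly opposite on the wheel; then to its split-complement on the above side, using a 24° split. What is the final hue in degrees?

+180° (complement): 36 + 180 = 216°
+209° (split-comp 29° ↑): 216 + 209 = 425 → 425 − 360 = 65°
+180° (complement): 65 + 180 = 245°
+204° (split-comp 24° ↑): 245 + 204 = 449 → 449 − 360 = 89°

89°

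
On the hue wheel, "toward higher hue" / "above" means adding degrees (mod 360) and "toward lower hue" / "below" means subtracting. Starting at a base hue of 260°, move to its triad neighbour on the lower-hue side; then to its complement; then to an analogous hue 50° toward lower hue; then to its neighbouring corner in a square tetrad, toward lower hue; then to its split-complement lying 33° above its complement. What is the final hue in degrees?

260 − 120 = 140°   (triadic ↓)
140 + 180 = 320°   (complement)
320 − 50 = 270°   (analog 50° ↓)
270 − 90 = 180°   (square ↓)
180 + 213 = 393 → 393 − 360 = 33°   (split-comp 33° ↑)

33°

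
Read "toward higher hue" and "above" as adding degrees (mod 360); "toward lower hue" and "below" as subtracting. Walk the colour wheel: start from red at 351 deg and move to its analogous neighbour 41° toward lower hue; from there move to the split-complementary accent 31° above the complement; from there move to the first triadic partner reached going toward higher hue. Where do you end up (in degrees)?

−41° (analog 41° ↓): 351 − 41 = 310°
+211° (split-comp 31° ↑): 310 + 211 = 521 → 521 − 360 = 161°
+120° (triadic ↑): 161 + 120 = 281°

281°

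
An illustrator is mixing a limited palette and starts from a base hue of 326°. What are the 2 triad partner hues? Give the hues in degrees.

A triad places three hues 120° apart.
326 + 120 = 446 → 446 − 360 = 86°
326 + 240 = 566 → 566 − 360 = 206°

86° and 206°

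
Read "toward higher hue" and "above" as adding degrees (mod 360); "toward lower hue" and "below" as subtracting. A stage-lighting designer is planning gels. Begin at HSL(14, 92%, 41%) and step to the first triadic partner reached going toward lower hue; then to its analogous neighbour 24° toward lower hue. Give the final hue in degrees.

triadic ↓ −120°: 14 − 120 = -106 → -106 + 360 = 254°
analog 24° ↓ −24°: 254 − 24 = 230°

230°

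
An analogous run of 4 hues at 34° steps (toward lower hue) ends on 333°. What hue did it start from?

75°

3 steps of 34° (toward lower hue) give a net shift of −102°.
Start = end − shift: 333 + 102 = 435 → 435 − 360 = 75°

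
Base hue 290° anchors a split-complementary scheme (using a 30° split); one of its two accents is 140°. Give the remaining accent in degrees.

80°

Split-complementary hues sit 30° either side of the complement.
Complement of the base 290°: 290 + 180 = 470 → 470 − 360 = 110°
The given accent 140° is 30° one side of 110°; the other accent sits 30° the other side: 110 − 30 = 80°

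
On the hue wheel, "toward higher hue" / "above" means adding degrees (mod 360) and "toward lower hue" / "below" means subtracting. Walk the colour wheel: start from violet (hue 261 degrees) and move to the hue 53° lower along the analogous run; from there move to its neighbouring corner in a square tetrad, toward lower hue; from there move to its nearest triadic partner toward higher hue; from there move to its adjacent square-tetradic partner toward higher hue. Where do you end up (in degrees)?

−53° (analog 53° ↓): 261 − 53 = 208°
−90° (square ↓): 208 − 90 = 118°
+120° (triadic ↑): 118 + 120 = 238°
+90° (square ↑): 238 + 90 = 328°

328°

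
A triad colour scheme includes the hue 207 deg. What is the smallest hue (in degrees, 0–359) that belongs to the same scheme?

87°

A triad places three hues 120° apart.
The full set through 207° is {87°, 207°, 327°}.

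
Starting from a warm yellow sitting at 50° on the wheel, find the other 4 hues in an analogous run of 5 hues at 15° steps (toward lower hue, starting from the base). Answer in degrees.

35°, 20°, 5° and 350°

50 − 15 = 35°
50 − 30 = 20°
50 − 45 = 5°
50 − 60 = -10 → -10 + 360 = 350°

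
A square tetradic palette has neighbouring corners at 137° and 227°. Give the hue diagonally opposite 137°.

A square tetradic scheme places four hues 90° apart; opposite corners are 180° apart.
137 + 180 = 317°

317°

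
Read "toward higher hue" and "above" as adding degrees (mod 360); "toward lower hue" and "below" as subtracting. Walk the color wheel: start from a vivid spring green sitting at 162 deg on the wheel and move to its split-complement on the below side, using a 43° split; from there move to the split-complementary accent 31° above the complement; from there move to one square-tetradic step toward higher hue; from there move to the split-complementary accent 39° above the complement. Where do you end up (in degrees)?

+137° (split-comp 43° ↓): 162 + 137 = 299°
+211° (split-comp 31° ↑): 299 + 211 = 510 → 510 − 360 = 150°
+90° (square ↑): 150 + 90 = 240°
+219° (split-comp 39° ↑): 240 + 219 = 459 → 459 − 360 = 99°

99°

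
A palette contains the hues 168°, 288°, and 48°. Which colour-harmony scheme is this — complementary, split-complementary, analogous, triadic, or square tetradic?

Sort the hues: 48°, 168°, 288°.
Successive gaps around the wheel: 120°, 120°, 120°.
Three hues equally spaced 120° apart form a triad.

triadic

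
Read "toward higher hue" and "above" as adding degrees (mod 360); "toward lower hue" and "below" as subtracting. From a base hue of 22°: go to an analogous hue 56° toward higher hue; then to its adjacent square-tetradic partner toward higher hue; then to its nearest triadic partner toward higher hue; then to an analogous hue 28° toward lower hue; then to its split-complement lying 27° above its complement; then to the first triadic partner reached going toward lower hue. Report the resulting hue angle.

347°

22 + 56 = 78°   (analog 56° ↑)
78 + 90 = 168°   (square ↑)
168 + 120 = 288°   (triadic ↑)
288 − 28 = 260°   (analog 28° ↓)
260 + 207 = 467 → 467 − 360 = 107°   (split-comp 27° ↑)
107 − 120 = -13 → -13 + 360 = 347°   (triadic ↓)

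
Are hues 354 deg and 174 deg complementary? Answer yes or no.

Angular distance: |354 − 174| = 180 = 180°.
Complementary requires 180°.

yes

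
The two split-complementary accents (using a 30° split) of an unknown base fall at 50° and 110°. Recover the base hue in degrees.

260°

The accents sit 30° either side of the complement, so the complement is their short-arc midpoint on the wheel.
Short-arc midpoint of 50° and 110°: 80°.
Base is 180° from the complement: 80 − 180 = -100 → -100 + 360 = 260°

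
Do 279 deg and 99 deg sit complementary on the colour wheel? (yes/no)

yes

Angular distance: |279 − 99| = 180 = 180°.
Complementary requires 180°.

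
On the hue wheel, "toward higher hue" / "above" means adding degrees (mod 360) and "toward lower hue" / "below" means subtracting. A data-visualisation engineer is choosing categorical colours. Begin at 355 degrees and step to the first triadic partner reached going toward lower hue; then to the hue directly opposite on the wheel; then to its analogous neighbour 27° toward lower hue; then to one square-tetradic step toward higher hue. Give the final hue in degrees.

triadic ↓ −120°: 355 − 120 = 235°
complement +180°: 235 + 180 = 415 → 415 − 360 = 55°
analog 27° ↓ −27°: 55 − 27 = 28°
square ↑ +90°: 28 + 90 = 118°

118°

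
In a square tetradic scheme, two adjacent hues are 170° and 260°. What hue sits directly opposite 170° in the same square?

350°

A square tetradic scheme places four hues 90° apart; opposite corners are 180° apart.
170 + 180 = 350°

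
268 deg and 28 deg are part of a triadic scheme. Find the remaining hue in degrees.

A triad places three hues 120° apart.
The full set through 28° is {28°, 148°, 268°}.
Given {28°, 268°}, the missing hue is 148°.

148°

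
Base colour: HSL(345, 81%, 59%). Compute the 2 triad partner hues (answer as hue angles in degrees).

105° and 225°

345 + 120 = 465 → 465 − 360 = 105°
345 + 240 = 585 → 585 − 360 = 225°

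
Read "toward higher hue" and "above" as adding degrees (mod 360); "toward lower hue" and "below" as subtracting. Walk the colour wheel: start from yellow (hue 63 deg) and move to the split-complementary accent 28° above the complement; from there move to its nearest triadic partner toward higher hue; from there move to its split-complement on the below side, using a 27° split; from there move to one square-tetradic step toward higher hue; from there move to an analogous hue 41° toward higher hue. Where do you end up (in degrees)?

315°

split-comp 28° ↑ +208°: 63 + 208 = 271°
triadic ↑ +120°: 271 + 120 = 391 → 391 − 360 = 31°
split-comp 27° ↓ +153°: 31 + 153 = 184°
square ↑ +90°: 184 + 90 = 274°
analog 41° ↑ +41°: 274 + 41 = 315°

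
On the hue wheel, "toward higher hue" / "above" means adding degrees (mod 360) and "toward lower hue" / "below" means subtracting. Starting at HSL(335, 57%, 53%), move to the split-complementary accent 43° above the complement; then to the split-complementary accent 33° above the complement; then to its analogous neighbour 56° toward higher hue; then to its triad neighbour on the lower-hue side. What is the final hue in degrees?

347°

+223° (split-comp 43° ↑): 335 + 223 = 558 → 558 − 360 = 198°
+213° (split-comp 33° ↑): 198 + 213 = 411 → 411 − 360 = 51°
+56° (analog 56° ↑): 51 + 56 = 107°
−120° (triadic ↓): 107 − 120 = -13 → -13 + 360 = 347°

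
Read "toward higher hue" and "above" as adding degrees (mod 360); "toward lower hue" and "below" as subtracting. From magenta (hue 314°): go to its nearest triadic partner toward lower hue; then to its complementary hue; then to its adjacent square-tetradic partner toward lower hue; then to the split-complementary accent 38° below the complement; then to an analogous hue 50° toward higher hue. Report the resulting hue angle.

314 − 120 = 194°   (triadic ↓)
194 + 180 = 374 → 374 − 360 = 14°   (complement)
14 − 90 = -76 → -76 + 360 = 284°   (square ↓)
284 + 142 = 426 → 426 − 360 = 66°   (split-comp 38° ↓)
66 + 50 = 116°   (analog 50° ↑)

116°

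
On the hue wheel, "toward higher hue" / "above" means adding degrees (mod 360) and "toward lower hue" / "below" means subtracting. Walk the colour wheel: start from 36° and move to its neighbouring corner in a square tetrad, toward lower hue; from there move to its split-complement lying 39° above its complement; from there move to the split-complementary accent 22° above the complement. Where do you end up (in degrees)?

36 − 90 = -54 → -54 + 360 = 306°   (square ↓)
306 + 219 = 525 → 525 − 360 = 165°   (split-comp 39° ↑)
165 + 202 = 367 → 367 − 360 = 7°   (split-comp 22° ↑)

7°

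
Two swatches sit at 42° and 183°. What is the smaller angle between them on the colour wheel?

141°

|42 − 183| = 141.
141 ≤ 180, so the shorter arc is 141°.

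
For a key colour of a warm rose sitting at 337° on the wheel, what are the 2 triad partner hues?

A triad places three hues 120° apart.
337 + 120 = 457 → 457 − 360 = 97°
337 + 240 = 577 → 577 − 360 = 217°

97° and 217°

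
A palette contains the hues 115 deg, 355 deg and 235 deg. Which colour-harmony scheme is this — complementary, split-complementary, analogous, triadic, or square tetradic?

Sort the hues: 115°, 235°, 355°.
Successive gaps around the wheel: 120°, 120°, 120°.
Three hues equally spaced 120° apart form a triad.

triadic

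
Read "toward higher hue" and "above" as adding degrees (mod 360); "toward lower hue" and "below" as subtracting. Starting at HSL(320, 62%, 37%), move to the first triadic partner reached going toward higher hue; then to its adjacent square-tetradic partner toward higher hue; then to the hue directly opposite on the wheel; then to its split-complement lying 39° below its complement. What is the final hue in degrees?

+120° (triadic ↑): 320 + 120 = 440 → 440 − 360 = 80°
+90° (square ↑): 80 + 90 = 170°
+180° (complement): 170 + 180 = 350°
+141° (split-comp 39° ↓): 350 + 141 = 491 → 491 − 360 = 131°

131°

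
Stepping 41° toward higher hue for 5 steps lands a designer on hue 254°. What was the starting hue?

5 steps of 41° (toward higher hue) give a net shift of +205°.
Start = end − shift: 254 − 205 = 49°

49°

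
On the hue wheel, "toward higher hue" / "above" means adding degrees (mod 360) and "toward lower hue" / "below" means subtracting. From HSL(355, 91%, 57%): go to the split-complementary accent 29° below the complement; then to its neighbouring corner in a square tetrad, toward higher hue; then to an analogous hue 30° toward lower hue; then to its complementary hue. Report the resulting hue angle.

355 + 151 = 506 → 506 − 360 = 146°   (split-comp 29° ↓)
146 + 90 = 236°   (square ↑)
236 − 30 = 206°   (analog 30° ↓)
206 + 180 = 386 → 386 − 360 = 26°   (complement)

26°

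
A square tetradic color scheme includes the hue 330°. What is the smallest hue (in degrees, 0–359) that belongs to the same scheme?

60°

A square tetradic scheme places four hues every 90°.
The full set through 330° is {60°, 150°, 240°, 330°}.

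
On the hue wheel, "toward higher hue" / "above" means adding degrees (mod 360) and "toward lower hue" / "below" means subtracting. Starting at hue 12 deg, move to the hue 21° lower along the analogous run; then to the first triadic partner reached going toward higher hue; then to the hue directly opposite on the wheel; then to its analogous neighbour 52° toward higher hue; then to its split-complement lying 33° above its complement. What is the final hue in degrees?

196°

analog 21° ↓ −21°: 12 − 21 = -9 → -9 + 360 = 351°
triadic ↑ +120°: 351 + 120 = 471 → 471 − 360 = 111°
complement +180°: 111 + 180 = 291°
analog 52° ↑ +52°: 291 + 52 = 343°
split-comp 33° ↑ +213°: 343 + 213 = 556 → 556 − 360 = 196°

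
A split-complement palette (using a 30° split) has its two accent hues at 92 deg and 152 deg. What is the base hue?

The accents sit 30° either side of the complement, so the complement is their short-arc midpoint on the wheel.
Short-arc midpoint of 92° and 152°: 122°.
Base is 180° from the complement: 122 − 180 = -58 → -58 + 360 = 302°

302°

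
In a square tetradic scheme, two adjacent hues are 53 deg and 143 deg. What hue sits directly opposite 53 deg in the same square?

A square tetradic scheme places four hues 90° apart; opposite corners are 180° apart.
53 + 180 = 233°

233°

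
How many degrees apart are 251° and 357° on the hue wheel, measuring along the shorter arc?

|251 − 357| = 106.
106 ≤ 180, so the shorter arc is 106°.

106°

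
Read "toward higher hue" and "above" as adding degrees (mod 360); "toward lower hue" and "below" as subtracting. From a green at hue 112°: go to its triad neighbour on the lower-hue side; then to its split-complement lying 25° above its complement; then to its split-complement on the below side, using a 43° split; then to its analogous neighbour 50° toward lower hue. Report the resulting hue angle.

−120° (triadic ↓): 112 − 120 = -8 → -8 + 360 = 352°
+205° (split-comp 25° ↑): 352 + 205 = 557 → 557 − 360 = 197°
+137° (split-comp 43° ↓): 197 + 137 = 334°
−50° (analog 50° ↓): 334 − 50 = 284°

284°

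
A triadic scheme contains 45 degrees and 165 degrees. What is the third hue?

A triad spaces three hues 120° apart.
The full set is {45°, 165°, 285°}.

285°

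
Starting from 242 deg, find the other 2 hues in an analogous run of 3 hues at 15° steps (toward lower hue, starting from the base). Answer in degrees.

227° and 212°

Analogous hues sit every 15° along the wheel.
242 − 15 = 227°
242 − 30 = 212°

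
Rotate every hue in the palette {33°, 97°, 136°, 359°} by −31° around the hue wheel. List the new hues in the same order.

2°, 66°, 105°, 328°

33 − 31 = 2°
97 − 31 = 66°
136 − 31 = 105°
359 − 31 = 328°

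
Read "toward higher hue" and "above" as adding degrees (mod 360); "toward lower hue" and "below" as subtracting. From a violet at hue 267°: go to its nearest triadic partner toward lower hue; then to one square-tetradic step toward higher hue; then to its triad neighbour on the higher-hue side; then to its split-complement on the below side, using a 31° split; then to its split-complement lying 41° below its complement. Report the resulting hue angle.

triadic ↓ −120°: 267 − 120 = 147°
square ↑ +90°: 147 + 90 = 237°
triadic ↑ +120°: 237 + 120 = 357°
split-comp 31° ↓ +149°: 357 + 149 = 506 → 506 − 360 = 146°
split-comp 41° ↓ +139°: 146 + 139 = 285°

285°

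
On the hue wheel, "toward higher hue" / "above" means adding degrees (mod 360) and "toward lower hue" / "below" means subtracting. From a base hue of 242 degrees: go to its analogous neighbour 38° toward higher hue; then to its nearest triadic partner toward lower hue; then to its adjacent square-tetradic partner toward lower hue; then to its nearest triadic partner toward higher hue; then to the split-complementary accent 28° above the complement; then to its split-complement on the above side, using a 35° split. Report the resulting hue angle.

253°

+38° (analog 38° ↑): 242 + 38 = 280°
−120° (triadic ↓): 280 − 120 = 160°
−90° (square ↓): 160 − 90 = 70°
+120° (triadic ↑): 70 + 120 = 190°
+208° (split-comp 28° ↑): 190 + 208 = 398 → 398 − 360 = 38°
+215° (split-comp 35° ↑): 38 + 215 = 253°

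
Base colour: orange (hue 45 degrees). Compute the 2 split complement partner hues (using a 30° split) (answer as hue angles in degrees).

195° and 255°

Split-complementary hues sit 30° either side of the complement.
Complement of 45 degrees: 45 + 180 = 225°
225 − 30 = 195°
225 + 30 = 255°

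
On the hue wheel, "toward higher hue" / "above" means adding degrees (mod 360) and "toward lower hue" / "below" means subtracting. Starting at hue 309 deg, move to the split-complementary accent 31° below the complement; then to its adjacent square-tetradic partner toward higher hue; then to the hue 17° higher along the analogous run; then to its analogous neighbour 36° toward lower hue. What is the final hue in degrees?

169°

split-comp 31° ↓ +149°: 309 + 149 = 458 → 458 − 360 = 98°
square ↑ +90°: 98 + 90 = 188°
analog 17° ↑ +17°: 188 + 17 = 205°
analog 36° ↓ −36°: 205 − 36 = 169°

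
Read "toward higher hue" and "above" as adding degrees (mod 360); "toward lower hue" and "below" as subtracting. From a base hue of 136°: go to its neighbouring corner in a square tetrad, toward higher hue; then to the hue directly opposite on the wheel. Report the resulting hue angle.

46°

square ↑ +90°: 136 + 90 = 226°
complement +180°: 226 + 180 = 406 → 406 − 360 = 46°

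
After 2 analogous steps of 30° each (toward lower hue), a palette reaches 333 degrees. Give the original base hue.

33°

2 steps of 30° (toward lower hue) give a net shift of −60°.
Start = end − shift: 333 + 60 = 393 → 393 − 360 = 33°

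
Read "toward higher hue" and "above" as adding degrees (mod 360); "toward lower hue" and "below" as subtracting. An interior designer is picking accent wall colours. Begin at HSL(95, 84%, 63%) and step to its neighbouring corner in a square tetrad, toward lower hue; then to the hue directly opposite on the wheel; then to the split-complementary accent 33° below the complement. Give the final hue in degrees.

332°

square ↓ −90°: 95 − 90 = 5°
complement +180°: 5 + 180 = 185°
split-comp 33° ↓ +147°: 185 + 147 = 332°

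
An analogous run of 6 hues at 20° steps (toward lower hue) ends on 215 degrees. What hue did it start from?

5 steps of 20° (toward lower hue) give a net shift of −100°.
Start = end − shift: 215 + 100 = 315°

315°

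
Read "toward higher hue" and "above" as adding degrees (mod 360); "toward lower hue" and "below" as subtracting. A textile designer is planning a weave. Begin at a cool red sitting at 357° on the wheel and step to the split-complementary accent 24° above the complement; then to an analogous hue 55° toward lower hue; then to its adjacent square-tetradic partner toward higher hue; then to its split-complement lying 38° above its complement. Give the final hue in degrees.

+204° (split-comp 24° ↑): 357 + 204 = 561 → 561 − 360 = 201°
−55° (analog 55° ↓): 201 − 55 = 146°
+90° (square ↑): 146 + 90 = 236°
+218° (split-comp 38° ↑): 236 + 218 = 454 → 454 − 360 = 94°

94°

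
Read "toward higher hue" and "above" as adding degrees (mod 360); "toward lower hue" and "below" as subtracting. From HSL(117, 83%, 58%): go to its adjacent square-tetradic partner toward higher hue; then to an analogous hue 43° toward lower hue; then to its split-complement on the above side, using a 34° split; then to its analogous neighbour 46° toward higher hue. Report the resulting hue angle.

+90° (square ↑): 117 + 90 = 207°
−43° (analog 43° ↓): 207 − 43 = 164°
+214° (split-comp 34° ↑): 164 + 214 = 378 → 378 − 360 = 18°
+46° (analog 46° ↑): 18 + 46 = 64°

64°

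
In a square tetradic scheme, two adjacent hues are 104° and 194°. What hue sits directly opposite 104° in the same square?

284°

A square tetradic scheme places four hues 90° apart; opposite corners are 180° apart.
104 + 180 = 284°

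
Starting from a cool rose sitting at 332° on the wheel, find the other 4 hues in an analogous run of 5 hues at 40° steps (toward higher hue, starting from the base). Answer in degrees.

12°, 52°, 92° and 132°

332 + 40 = 372 → 372 − 360 = 12°
332 + 80 = 412 → 412 − 360 = 52°
332 + 120 = 452 → 452 − 360 = 92°
332 + 160 = 492 → 492 − 360 = 132°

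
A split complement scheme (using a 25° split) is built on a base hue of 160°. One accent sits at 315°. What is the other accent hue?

Split-complementary hues sit 25° either side of the complement.
Complement of the base 160°: 160 + 180 = 340°
The given accent 315° is 25° one side of 340°; the other accent sits 25° the other side: 340 + 25 = 365 → 365 − 360 = 5°

5°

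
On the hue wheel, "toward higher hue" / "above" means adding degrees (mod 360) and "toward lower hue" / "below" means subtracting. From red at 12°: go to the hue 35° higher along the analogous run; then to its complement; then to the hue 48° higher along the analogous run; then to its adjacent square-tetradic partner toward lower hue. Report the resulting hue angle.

185°

+35° (analog 35° ↑): 12 + 35 = 47°
+180° (complement): 47 + 180 = 227°
+48° (analog 48° ↑): 227 + 48 = 275°
−90° (square ↓): 275 − 90 = 185°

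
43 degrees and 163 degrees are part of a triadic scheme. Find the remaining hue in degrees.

A triad places three hues 120° apart.
The full set through 43° is {43°, 163°, 283°}.
Given {43°, 163°}, the missing hue is 283°.

283°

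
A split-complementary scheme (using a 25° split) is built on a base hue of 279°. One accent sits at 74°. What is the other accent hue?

124°

Split-complementary hues sit 25° either side of the complement.
Complement of the base 279°: 279 + 180 = 459 → 459 − 360 = 99°
The given accent 74° is 25° one side of 99°; the other accent sits 25° the other side: 99 + 25 = 124°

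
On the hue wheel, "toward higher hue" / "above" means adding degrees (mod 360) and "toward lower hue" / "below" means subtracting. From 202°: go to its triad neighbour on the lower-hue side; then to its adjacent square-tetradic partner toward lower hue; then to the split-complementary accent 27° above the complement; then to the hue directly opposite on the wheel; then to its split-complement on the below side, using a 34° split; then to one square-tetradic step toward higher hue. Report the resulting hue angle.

255°

202 − 120 = 82°   (triadic ↓)
82 − 90 = -8 → -8 + 360 = 352°   (square ↓)
352 + 207 = 559 → 559 − 360 = 199°   (split-comp 27° ↑)
199 + 180 = 379 → 379 − 360 = 19°   (complement)
19 + 146 = 165°   (split-comp 34° ↓)
165 + 90 = 255°   (square ↑)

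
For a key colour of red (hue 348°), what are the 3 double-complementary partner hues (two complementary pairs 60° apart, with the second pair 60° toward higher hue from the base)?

348 + 60 = 408 → 408 − 360 = 48°
348 + 180 = 528 → 528 − 360 = 168°
348 + 240 = 588 → 588 − 360 = 228°

48°, 168°, 228°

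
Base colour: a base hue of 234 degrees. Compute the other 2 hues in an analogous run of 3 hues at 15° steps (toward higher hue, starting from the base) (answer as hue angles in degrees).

Analogous hues sit every 15° along the wheel.
234 + 15 = 249°
234 + 30 = 264°

249° and 264°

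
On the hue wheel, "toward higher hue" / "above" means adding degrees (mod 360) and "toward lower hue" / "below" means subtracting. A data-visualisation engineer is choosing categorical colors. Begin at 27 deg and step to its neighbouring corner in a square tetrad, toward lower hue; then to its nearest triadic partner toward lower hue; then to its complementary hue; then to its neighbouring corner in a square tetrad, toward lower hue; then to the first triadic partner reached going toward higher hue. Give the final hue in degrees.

27°

−90° (square ↓): 27 − 90 = -63 → -63 + 360 = 297°
−120° (triadic ↓): 297 − 120 = 177°
+180° (complement): 177 + 180 = 357°
−90° (square ↓): 357 − 90 = 267°
+120° (triadic ↑): 267 + 120 = 387 → 387 − 360 = 27°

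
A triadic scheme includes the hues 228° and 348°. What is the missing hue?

108°

A triad places three hues 120° apart.
The full set through 228° is {108°, 228°, 348°}.
Given {228°, 348°}, the missing hue is 108°.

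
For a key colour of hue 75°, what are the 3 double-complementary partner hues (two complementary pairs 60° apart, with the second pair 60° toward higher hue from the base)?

75 + 60 = 135°
75 + 180 = 255°
75 + 240 = 315°

135°, 255°, and 315°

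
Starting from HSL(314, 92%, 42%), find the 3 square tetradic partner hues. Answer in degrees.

A square tetradic scheme places four hues every 90°.
314 + 90 = 404 → 404 − 360 = 44°
314 + 180 = 494 → 494 − 360 = 134°
314 + 270 = 584 → 584 − 360 = 224°

44°, 134° and 224°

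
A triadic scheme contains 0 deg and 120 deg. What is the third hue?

240°

A triad spaces three hues 120° apart.
The full set is {0°, 120°, 240°}.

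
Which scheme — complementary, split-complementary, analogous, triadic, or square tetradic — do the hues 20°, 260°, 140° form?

Sort the hues: 20°, 140°, 260°.
Successive gaps around the wheel: 120°, 120°, 120°.
Three hues equally spaced 120° apart form a triad.

triadic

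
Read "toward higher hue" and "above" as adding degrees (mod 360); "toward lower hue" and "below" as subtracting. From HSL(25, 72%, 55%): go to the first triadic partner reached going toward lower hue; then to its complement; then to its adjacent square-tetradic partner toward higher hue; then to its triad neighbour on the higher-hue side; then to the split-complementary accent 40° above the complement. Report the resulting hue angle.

155°

−120° (triadic ↓): 25 − 120 = -95 → -95 + 360 = 265°
+180° (complement): 265 + 180 = 445 → 445 − 360 = 85°
+90° (square ↑): 85 + 90 = 175°
+120° (triadic ↑): 175 + 120 = 295°
+220° (split-comp 40° ↑): 295 + 220 = 515 → 515 − 360 = 155°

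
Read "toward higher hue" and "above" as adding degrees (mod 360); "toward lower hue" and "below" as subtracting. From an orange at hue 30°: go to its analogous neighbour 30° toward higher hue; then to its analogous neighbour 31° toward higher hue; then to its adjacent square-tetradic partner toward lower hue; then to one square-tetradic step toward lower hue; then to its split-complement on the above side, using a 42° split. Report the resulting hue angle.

133°

+30° (analog 30° ↑): 30 + 30 = 60°
+31° (analog 31° ↑): 60 + 31 = 91°
−90° (square ↓): 91 − 90 = 1°
−90° (square ↓): 1 − 90 = -89 → -89 + 360 = 271°
+222° (split-comp 42° ↑): 271 + 222 = 493 → 493 − 360 = 133°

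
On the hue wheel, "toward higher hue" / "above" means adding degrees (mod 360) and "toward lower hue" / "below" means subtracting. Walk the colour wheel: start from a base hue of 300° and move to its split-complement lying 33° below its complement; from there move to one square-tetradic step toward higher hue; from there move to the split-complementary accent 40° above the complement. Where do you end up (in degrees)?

split-comp 33° ↓ +147°: 300 + 147 = 447 → 447 − 360 = 87°
square ↑ +90°: 87 + 90 = 177°
split-comp 40° ↑ +220°: 177 + 220 = 397 → 397 − 360 = 37°

37°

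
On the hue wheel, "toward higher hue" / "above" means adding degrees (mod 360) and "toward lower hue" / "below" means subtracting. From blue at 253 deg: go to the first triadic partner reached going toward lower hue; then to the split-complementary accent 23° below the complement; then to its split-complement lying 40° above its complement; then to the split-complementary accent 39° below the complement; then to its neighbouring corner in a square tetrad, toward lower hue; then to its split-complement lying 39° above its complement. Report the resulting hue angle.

−120° (triadic ↓): 253 − 120 = 133°
+157° (split-comp 23° ↓): 133 + 157 = 290°
+220° (split-comp 40° ↑): 290 + 220 = 510 → 510 − 360 = 150°
+141° (split-comp 39° ↓): 150 + 141 = 291°
−90° (square ↓): 291 − 90 = 201°
+219° (split-comp 39° ↑): 201 + 219 = 420 → 420 − 360 = 60°

60°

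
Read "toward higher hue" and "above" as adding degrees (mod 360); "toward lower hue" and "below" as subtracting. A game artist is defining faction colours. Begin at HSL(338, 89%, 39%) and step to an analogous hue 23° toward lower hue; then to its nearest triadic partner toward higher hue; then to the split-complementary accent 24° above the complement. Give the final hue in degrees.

279°

−23° (analog 23° ↓): 338 − 23 = 315°
+120° (triadic ↑): 315 + 120 = 435 → 435 − 360 = 75°
+204° (split-comp 24° ↑): 75 + 204 = 279°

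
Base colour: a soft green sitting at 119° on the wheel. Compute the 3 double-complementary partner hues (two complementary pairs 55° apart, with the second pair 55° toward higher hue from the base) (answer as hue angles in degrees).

A rectangular tetradic uses two complementary pairs 55° apart: offsets 0°, 55°, 180°, 235°.
119 + 55 = 174°
119 + 180 = 299°
119 + 235 = 354°

174°, 299°, and 354°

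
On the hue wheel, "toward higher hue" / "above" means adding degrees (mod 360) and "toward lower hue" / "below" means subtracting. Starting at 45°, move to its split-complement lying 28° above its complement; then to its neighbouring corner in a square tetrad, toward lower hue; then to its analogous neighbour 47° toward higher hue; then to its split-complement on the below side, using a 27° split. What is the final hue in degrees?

+208° (split-comp 28° ↑): 45 + 208 = 253°
−90° (square ↓): 253 − 90 = 163°
+47° (analog 47° ↑): 163 + 47 = 210°
+153° (split-comp 27° ↓): 210 + 153 = 363 → 363 − 360 = 3°

3°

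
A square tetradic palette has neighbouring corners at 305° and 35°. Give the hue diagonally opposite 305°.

A square tetradic scheme places four hues 90° apart; opposite corners are 180° apart.
305 + 180 = 485 → 485 − 360 = 125°

125°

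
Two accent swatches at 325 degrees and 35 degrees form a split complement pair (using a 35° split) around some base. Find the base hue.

The accents sit 35° either side of the complement, so the complement is their short-arc midpoint on the wheel.
Short-arc midpoint of 325° and 35°: 0°.
Base is 180° from the complement: 0 − 180 = -180 → -180 + 360 = 180°

180°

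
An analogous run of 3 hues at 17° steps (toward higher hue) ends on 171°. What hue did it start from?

2 steps of 17° (toward higher hue) give a net shift of +34°.
Start = end − shift: 171 − 34 = 137°

137°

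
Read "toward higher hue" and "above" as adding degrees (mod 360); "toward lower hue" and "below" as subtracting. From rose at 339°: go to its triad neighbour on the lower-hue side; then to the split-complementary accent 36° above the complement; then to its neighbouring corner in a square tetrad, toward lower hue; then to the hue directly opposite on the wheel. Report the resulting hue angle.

triadic ↓ −120°: 339 − 120 = 219°
split-comp 36° ↑ +216°: 219 + 216 = 435 → 435 − 360 = 75°
square ↓ −90°: 75 − 90 = -15 → -15 + 360 = 345°
complement +180°: 345 + 180 = 525 → 525 − 360 = 165°

165°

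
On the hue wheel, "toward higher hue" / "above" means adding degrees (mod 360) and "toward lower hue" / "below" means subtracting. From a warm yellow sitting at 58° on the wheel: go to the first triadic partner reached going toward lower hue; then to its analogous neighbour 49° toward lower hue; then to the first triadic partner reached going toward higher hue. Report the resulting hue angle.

9°

58 − 120 = -62 → -62 + 360 = 298°   (triadic ↓)
298 − 49 = 249°   (analog 49° ↓)
249 + 120 = 369 → 369 − 360 = 9°   (triadic ↑)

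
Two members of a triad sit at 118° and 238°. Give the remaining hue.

358°

A triad spaces three hues 120° apart.
The full set is {118°, 238°, 358°}.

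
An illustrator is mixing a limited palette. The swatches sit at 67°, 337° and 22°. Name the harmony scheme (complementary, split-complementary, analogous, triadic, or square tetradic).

Sort the hues: 22°, 67°, 337°.
Successive gaps around the wheel: 45°, 270°, 45°.
A run of hues at equal small steps (45°) with one large closing gap is an analogous group.

analogous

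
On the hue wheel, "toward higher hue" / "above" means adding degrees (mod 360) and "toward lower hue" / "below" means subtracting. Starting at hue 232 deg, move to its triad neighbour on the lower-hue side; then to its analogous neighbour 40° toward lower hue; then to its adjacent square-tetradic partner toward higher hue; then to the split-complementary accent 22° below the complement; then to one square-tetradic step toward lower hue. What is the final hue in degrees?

triadic ↓ −120°: 232 − 120 = 112°
analog 40° ↓ −40°: 112 − 40 = 72°
square ↑ +90°: 72 + 90 = 162°
split-comp 22° ↓ +158°: 162 + 158 = 320°
square ↓ −90°: 320 − 90 = 230°

230°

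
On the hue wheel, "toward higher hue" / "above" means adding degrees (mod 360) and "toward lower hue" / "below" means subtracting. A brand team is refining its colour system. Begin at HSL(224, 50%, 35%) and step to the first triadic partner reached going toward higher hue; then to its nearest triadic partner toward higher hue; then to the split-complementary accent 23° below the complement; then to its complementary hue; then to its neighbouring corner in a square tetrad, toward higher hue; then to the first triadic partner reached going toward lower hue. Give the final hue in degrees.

triadic ↑ +120°: 224 + 120 = 344°
triadic ↑ +120°: 344 + 120 = 464 → 464 − 360 = 104°
split-comp 23° ↓ +157°: 104 + 157 = 261°
complement +180°: 261 + 180 = 441 → 441 − 360 = 81°
square ↑ +90°: 81 + 90 = 171°
triadic ↓ −120°: 171 − 120 = 51°

51°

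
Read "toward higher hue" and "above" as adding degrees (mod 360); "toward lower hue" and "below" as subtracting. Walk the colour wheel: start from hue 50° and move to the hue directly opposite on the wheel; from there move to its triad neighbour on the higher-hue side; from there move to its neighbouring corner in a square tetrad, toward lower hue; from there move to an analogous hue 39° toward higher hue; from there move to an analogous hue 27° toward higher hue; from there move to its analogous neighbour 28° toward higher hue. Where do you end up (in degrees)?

354°

50 + 180 = 230°   (complement)
230 + 120 = 350°   (triadic ↑)
350 − 90 = 260°   (square ↓)
260 + 39 = 299°   (analog 39° ↑)
299 + 27 = 326°   (analog 27° ↑)
326 + 28 = 354°   (analog 28° ↑)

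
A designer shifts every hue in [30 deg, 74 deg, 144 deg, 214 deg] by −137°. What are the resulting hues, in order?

253°, 297°, 7°, 77°

30 − 137 = -107 → -107 + 360 = 253°
74 − 137 = -63 → -63 + 360 = 297°
144 − 137 = 7°
214 − 137 = 77°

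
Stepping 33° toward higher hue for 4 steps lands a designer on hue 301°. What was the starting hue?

169°

4 steps of 33° (toward higher hue) give a net shift of +132°.
Start = end − shift: 301 − 132 = 169°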